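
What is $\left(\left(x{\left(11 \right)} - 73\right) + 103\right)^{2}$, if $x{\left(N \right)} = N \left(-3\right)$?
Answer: $9$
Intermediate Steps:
$x{\left(N \right)} = - 3 N$
$\left(\left(x{\left(11 \right)} - 73\right) + 103\right)^{2} = \left(\left(\left(-3\right) 11 - 73\right) + 103\right)^{2} = \left(\left(-33 - 73\right) + 103\right)^{2} = \left(-106 + 103\right)^{2} = \left(-3\right)^{2} = 9$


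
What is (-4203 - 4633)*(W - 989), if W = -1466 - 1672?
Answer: 36466172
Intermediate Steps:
W = -3138
(-4203 - 4633)*(W - 989) = (-4203 - 4633)*(-3138 - 989) = -8836*(-4127) = 36466172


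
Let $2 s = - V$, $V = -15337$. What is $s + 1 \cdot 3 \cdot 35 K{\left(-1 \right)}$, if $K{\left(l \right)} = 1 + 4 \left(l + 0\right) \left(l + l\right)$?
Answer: $\frac{17227}{2} \approx 8613.5$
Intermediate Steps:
$K{\left(l \right)} = 1 + 8 l^{2}$ ($K{\left(l \right)} = 1 + 4 l 2 l = 1 + 4 \cdot 2 l^{2} = 1 + 8 l^{2}$)
$s = \frac{15337}{2}$ ($s = \frac{\left(-1\right) \left(-15337\right)}{2} = \frac{1}{2} \cdot 15337 = \frac{15337}{2} \approx 7668.5$)
$s + 1 \cdot 3 \cdot 35 K{\left(-1 \right)} = \frac{15337}{2} + 1 \cdot 3 \cdot 35 \left(1 + 8 \left(-1\right)^{2}\right) = \frac{15337}{2} + 3 \cdot 35 \left(1 + 8 \cdot 1\right) = \frac{15337}{2} + 105 \left(1 + 8\right) = \frac{15337}{2} + 105 \cdot 9 = \frac{15337}{2} + 945 = \frac{17227}{2}$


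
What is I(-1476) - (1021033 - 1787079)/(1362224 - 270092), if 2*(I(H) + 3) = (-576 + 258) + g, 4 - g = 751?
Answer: -146017660/273033 ≈ -534.80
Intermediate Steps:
g = -747 (g = 4 - 1*751 = 4 - 751 = -747)
I(H) = -1071/2 (I(H) = -3 + ((-576 + 258) - 747)/2 = -3 + (-318 - 747)/2 = -3 + (1/2)*(-1065) = -3 - 1065/2 = -1071/2)
I(-1476) - (1021033 - 1787079)/(1362224 - 270092) = -1071/2 - (1021033 - 1787079)/(1362224 - 270092) = -1071/2 - (-766046)/1092132 = -1071/2 - 1*(-383023/546066) = -1071/2 + 383023/546066 = -146017660/273033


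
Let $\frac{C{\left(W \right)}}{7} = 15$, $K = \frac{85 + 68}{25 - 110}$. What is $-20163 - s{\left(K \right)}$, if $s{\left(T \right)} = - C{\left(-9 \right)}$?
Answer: $-20058$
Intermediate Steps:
$K = - \frac{9}{5}$ ($K = \frac{153}{-85} = 153 \left(- \frac{1}{85}\right) = - \frac{9}{5} \approx -1.8$)
$C{\left(W \right)} = 105$ ($C{\left(W \right)} = 7 \cdot 15 = 105$)
$s{\left(T \right)} = -105$ ($s{\left(T \right)} = \left(-1\right) 105 = -105$)
$-20163 - s{\left(K \right)} = -20163 - -105 = -20163 + 105 = -20058$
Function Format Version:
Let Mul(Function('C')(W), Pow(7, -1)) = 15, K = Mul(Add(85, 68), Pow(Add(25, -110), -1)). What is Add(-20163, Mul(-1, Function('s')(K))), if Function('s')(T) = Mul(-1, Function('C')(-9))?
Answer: -20058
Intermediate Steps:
K = Rational(-9, 5) (K = Mul(153, Pow(-85, -1)) = Mul(153, Rational(-1, 85)) = Rational(-9, 5) ≈ -1.8000)
Function('C')(W) = 105 (Function('C')(W) = Mul(7, 15) = 105)
Function('s')(T) = -105 (Function('s')(T) = Mul(-1, 105) = -105)
Add(-20163, Mul(-1, Function('s')(K))) = Add(-20163, Mul(-1, -105)) = Add(-20163, 105) = -20058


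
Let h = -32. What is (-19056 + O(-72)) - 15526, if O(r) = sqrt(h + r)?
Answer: -34582 + 2*I*sqrt(26) ≈ -34582.0 + 10.198*I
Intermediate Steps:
O(r) = sqrt(-32 + r)
(-19056 + O(-72)) - 15526 = (-19056 + sqrt(-32 - 72)) - 15526 = (-19056 + sqrt(-104)) - 15526 = (-19056 + 2*I*sqrt(26)) - 15526 = -34582 + 2*I*sqrt(26)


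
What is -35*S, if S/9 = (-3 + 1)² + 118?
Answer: -38430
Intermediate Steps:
S = 1098 (S = 9*((-3 + 1)² + 118) = 9*((-2)² + 118) = 9*(4 + 118) = 9*122 = 1098)
-35*S = -35*1098 = -38430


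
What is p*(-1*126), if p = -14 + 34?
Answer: -2520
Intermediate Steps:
p = 20
p*(-1*126) = 20*(-1*126) = 20*(-126) = -2520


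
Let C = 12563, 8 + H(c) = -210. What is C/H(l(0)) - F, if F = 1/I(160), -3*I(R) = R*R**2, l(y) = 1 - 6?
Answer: -25729023673/446464000 ≈ -57.628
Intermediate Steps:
l(y) = -5
I(R) = -R**3/3 (I(R) = -R*R**2/3 = -R**3/3)
H(c) = -218 (H(c) = -8 - 210 = -218)
F = -3/4096000 (F = 1/(-1/3*160**3) = 1/(-1/3*4096000) = 1/(-4096000/3) = -3/4096000 ≈ -7.3242e-7)
C/H(l(0)) - F = 12563/(-218) - 1*(-3/4096000) = 12563*(-1/218) + 3/4096000 = -12563/218 + 3/4096000 = -25729023673/446464000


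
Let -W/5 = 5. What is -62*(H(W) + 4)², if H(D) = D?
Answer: -27342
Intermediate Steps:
W = -25 (W = -5*5 = -25)
-62*(H(W) + 4)² = -62*(-25 + 4)² = -62*(-21)² = -62*441 = -27342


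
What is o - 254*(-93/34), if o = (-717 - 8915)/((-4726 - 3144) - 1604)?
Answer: 56030579/80529 ≈ 695.78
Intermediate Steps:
o = 4816/4737 (o = -9632/(-7870 - 1604) = -9632/(-9474) = -9632*(-1/9474) = 4816/4737 ≈ 1.0167)
o - 254*(-93/34) = 4816/4737 - 254*(-93/34) = 4816/4737 - 254*(-93*1/34) = 4816/4737 - 254*(-93)/34 = 4816/4737 - 1*(-11811/17) = 4816/4737 + 11811/17 = 56030579/80529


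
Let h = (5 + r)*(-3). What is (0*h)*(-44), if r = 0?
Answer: 0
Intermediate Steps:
h = -15 (h = (5 + 0)*(-3) = 5*(-3) = -15)
(0*h)*(-44) = (0*(-15))*(-44) = 0*(-44) = 0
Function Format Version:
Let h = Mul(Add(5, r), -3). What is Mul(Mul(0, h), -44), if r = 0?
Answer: 0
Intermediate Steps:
h = -15 (h = Mul(Add(5, 0), -3) = Mul(5, -3) = -15)
Mul(Mul(0, h), -44) = Mul(Mul(0, -15), -44) = Mul(0, -44) = 0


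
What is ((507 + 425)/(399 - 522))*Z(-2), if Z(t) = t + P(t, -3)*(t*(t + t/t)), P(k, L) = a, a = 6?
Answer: -9320/123 ≈ -75.772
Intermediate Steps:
P(k, L) = 6
Z(t) = t + 6*t*(1 + t) (Z(t) = t + 6*(t*(t + t/t)) = t + 6*(t*(t + 1)) = t + 6*(t*(1 + t)) = t + 6*t*(1 + t))
((507 + 425)/(399 - 522))*Z(-2) = ((507 + 425)/(399 - 522))*(-2*(7 + 6*(-2))) = (932/(-123))*(-2*(7 - 12)) = (932*(-1/123))*(-2*(-5)) = -932/123*10 = -9320/123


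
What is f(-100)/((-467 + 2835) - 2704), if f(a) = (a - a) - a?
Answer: -25/84 ≈ -0.29762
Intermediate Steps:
f(a) = -a (f(a) = 0 - a = -a)
f(-100)/((-467 + 2835) - 2704) = (-1*(-100))/((-467 + 2835) - 2704) = 100/(2368 - 2704) = 100/(-336) = 100*(-1/336) = -25/84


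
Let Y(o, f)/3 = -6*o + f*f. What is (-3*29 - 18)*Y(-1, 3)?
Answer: -4725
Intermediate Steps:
Y(o, f) = -18*o + 3*f² (Y(o, f) = 3*(-6*o + f*f) = 3*(-6*o + f²) = 3*(f² - 6*o) = -18*o + 3*f²)
(-3*29 - 18)*Y(-1, 3) = (-3*29 - 18)*(-18*(-1) + 3*3²) = (-87 - 18)*(18 + 3*9) = -105*(18 + 27) = -105*45 = -4725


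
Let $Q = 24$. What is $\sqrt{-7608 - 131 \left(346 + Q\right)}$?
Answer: $i \sqrt{56078} \approx 236.81 i$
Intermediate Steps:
$\sqrt{-7608 - 131 \left(346 + Q\right)} = \sqrt{-7608 - 131 \left(346 + 24\right)} = \sqrt{-7608 - 48470} = \sqrt{-56078} = i \sqrt{56078}$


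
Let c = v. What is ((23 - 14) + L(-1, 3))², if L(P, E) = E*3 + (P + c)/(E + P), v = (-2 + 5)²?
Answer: 484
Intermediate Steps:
v = 9 (v = 3² = 9)
c = 9
L(P, E) = 3*E + (9 + P)/(E + P) (L(P, E) = E*3 + (P + 9)/(E + P) = 3*E + (9 + P)/(E + P))
((23 - 14) + L(-1, 3))² = ((23 - 14) + (9 - 1 + 3*3² + 3*3*(-1))/(3 - 1))² = (9 + (9 - 1 + 3*9 - 9)/2)² = (9 + (9 - 1 + 27 - 9)/2)² = (9 + (½)*26)² = (9 + 13)² = 22² = 484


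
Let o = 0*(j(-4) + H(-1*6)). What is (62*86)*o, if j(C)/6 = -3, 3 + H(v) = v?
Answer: 0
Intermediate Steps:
H(v) = -3 + v
j(C) = -18 (j(C) = 6*(-3) = -18)
o = 0 (o = 0*(-18 + (-3 - 1*6)) = 0*(-18 + (-3 - 6)) = 0*(-18 - 9) = 0*(-27) = 0)
(62*86)*o = (62*86)*0 = 5332*0 = 0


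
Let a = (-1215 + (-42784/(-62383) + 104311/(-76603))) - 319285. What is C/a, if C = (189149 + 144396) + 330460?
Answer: -3173097259760745/1531584576004861 ≈ -2.0718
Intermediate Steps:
C = 664005 (C = 333545 + 330460 = 664005)
a = -1531584576004861/4778724949 (a = (-1215 + (-42784*(-1/62383) + 104311*(-1/76603))) - 319285 = (-1215 + (42784/62383 - 104311/76603)) - 319285 = (-1215 - 3229850361/4778724949) - 319285 = -5809380663396/4778724949 - 319285 = -1531584576004861/4778724949 ≈ -3.2050e+5)
C/a = 664005/(-1531584576004861/4778724949) = 664005*(-4778724949/1531584576004861) = -3173097259760745/1531584576004861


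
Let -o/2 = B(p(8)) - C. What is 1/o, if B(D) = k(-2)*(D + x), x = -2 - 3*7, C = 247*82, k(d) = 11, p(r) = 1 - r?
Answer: 1/41168 ≈ 2.4291e-5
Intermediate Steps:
C = 20254
x = -23 (x = -2 - 21 = -23)
B(D) = -253 + 11*D (B(D) = 11*(D - 23) = 11*(-23 + D) = -253 + 11*D)
o = 41168 (o = -2*((-253 + 11*(1 - 1*8)) - 1*20254) = -2*((-253 + 11*(1 - 8)) - 20254) = -2*((-253 + 11*(-7)) - 20254) = -2*((-253 - 77) - 20254) = -2*(-330 - 20254) = -2*(-20584) = 41168)
1/o = 1/41168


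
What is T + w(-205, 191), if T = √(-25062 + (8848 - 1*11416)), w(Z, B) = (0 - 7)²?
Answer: 49 + 3*I*√3070 ≈ 49.0 + 166.22*I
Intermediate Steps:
w(Z, B) = 49 (w(Z, B) = (-7)² = 49)
T = 3*I*√3070 (T = √(-25062 + (8848 - 11416)) = √(-25062 - 2568) = √(-27630) = 3*I*√3070 ≈ 166.22*I)
T + w(-205, 191) = 3*I*√3070 + 49 = 49 + 3*I*√3070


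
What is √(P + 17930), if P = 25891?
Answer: 9*√541 ≈ 209.33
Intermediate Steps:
√(P + 17930) = √(25891 + 17930) = √43821 = 9*√541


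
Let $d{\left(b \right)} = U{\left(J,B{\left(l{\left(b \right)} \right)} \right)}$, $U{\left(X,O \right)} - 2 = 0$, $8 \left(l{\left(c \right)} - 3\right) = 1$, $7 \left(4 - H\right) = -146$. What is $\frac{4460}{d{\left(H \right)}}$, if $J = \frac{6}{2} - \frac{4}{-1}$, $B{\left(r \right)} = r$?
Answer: $2230$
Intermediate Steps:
$H = \frac{174}{7}$ ($H = 4 - - \frac{146}{7} = 4 + \frac{146}{7} = \frac{174}{7} \approx 24.857$)
$l{\left(c \right)} = \frac{25}{8}$ ($l{\left(c \right)} = 3 + \frac{1}{8} \cdot 1 = 3 + \frac{1}{8} = \frac{25}{8}$)
$J = 7$ ($J = 6 \cdot \frac{1}{2} - -4 = 3 + 4 = 7$)
$U{\left(X,O \right)} = 2$ ($U{\left(X,O \right)} = 2 + 0 = 2$)
$d{\left(b \right)} = 2$
$\frac{4460}{d{\left(H \right)}} = \frac{4460}{2} = 4460 \cdot \frac{1}{2} = 2230$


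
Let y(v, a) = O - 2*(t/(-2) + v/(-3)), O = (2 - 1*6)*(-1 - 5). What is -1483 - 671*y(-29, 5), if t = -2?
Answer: -9817/3 ≈ -3272.3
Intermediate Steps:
O = 24 (O = (2 - 6)*(-6) = -4*(-6) = 24)
y(v, a) = 22 + 2*v/3 (y(v, a) = 24 - 2*(-2/(-2) + v/(-3)) = 24 - 2*(-2*(-1/2) + v*(-1/3)) = 24 - 2*(1 - v/3) = 24 + (-2 + 2*v/3) = 22 + 2*v/3)
-1483 - 671*y(-29, 5) = -1483 - 671*(22 + (2/3)*(-29)) = -1483 - 671*(22 - 58/3) = -1483 - 671*8/3 = -1483 - 5368/3 = -9817/3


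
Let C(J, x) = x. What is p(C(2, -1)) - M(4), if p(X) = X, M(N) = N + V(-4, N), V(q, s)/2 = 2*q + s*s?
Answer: -21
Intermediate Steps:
V(q, s) = 2*s² + 4*q (V(q, s) = 2*(2*q + s*s) = 2*(2*q + s²) = 2*(s² + 2*q) = 2*s² + 4*q)
M(N) = -16 + N + 2*N² (M(N) = N + (2*N² + 4*(-4)) = N + (2*N² - 16) = N + (-16 + 2*N²) = -16 + N + 2*N²)
p(C(2, -1)) - M(4) = -1 - (-16 + 4 + 2*4²) = -1 - (-16 + 4 + 2*16) = -1 - (-16 + 4 + 32) = -1 - 1*20 = -1 - 20 = -21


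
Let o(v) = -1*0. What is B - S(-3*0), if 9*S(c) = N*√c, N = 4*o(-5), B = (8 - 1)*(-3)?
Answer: -21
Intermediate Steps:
o(v) = 0
B = -21 (B = 7*(-3) = -21)
N = 0 (N = 4*0 = 0)
S(c) = 0 (S(c) = (0*√c)/9 = (⅑)*0 = 0)
B - S(-3*0) = -21 - 1*0 = -21 + 0 = -21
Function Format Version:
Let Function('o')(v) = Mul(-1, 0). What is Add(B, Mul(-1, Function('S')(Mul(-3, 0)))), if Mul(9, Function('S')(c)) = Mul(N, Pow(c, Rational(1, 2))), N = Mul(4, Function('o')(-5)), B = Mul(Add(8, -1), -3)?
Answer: -21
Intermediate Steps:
Function('o')(v) = 0
B = -21 (B = Mul(7, -3) = -21)
N = 0 (N = Mul(4, 0) = 0)
Function('S')(c) = 0 (Function('S')(c) = Mul(Rational(1, 9), Mul(0, Pow(c, Rational(1, 2)))) = Mul(Rational(1, 9), 0) = 0)
Add(B, Mul(-1, Function('S')(Mul(-3, 0)))) = Add(-21, Mul(-1, 0)) = Add(-21, 0) = -21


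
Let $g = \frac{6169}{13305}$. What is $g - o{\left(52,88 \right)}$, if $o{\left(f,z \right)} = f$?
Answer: $- \frac{685691}{13305} \approx -51.536$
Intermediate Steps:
$g = \frac{6169}{13305}$ ($g = 6169 \cdot \frac{1}{13305} = \frac{6169}{13305} \approx 0.46366$)
$g - o{\left(52,88 \right)} = \frac{6169}{13305} - 52 = - \frac{685691}{13305}$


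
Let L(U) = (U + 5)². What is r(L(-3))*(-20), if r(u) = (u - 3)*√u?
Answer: -40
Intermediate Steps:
L(U) = (5 + U)²
r(u) = √u*(-3 + u) (r(u) = (-3 + u)*√u = √u*(-3 + u))
r(L(-3))*(-20) = (√((5 - 3)²)*(-3 + (5 - 3)²))*(-20) = (√(2²)*(-3 + 2²))*(-20) = (√4*(-3 + 4))*(-20) = (2*1)*(-20) = 2*(-20) = -40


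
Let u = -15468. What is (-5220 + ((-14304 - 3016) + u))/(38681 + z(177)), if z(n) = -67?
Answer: -19004/19307 ≈ -0.98431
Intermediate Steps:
(-5220 + ((-14304 - 3016) + u))/(38681 + z(177)) = (-5220 + ((-14304 - 3016) - 15468))/(38681 - 67) = (-5220 + (-17320 - 15468))/38614 = (-5220 - 32788)*(1/38614) = -38008*1/38614 = -19004/19307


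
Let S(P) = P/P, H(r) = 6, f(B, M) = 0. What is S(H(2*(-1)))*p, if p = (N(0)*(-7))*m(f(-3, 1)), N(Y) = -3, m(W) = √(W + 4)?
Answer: 42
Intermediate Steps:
S(P) = 1
m(W) = √(4 + W)
p = 42 (p = (-3*(-7))*√(4 + 0) = 21*√4 = 21*2 = 42)
S(H(2*(-1)))*p = 1*42 = 42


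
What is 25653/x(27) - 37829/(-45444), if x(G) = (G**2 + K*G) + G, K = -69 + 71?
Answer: 66467579/2044980 ≈ 32.503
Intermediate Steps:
K = 2
x(G) = G**2 + 3*G (x(G) = (G**2 + 2*G) + G = G**2 + 3*G)
25653/x(27) - 37829/(-45444) = 25653/((27*(3 + 27))) - 37829/(-45444) = 25653/((27*30)) - 37829*(-1/45444) = 25653/810 + 37829/45444 = 25653*(1/810) + 37829/45444 = 8551/270 + 37829/45444 = 66467579/2044980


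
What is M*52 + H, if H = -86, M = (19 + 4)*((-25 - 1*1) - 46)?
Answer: -86198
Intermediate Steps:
M = -1656 (M = 23*((-25 - 1) - 46) = 23*(-26 - 46) = 23*(-72) = -1656)
M*52 + H = -1656*52 - 86 = -86112 - 86 = -86198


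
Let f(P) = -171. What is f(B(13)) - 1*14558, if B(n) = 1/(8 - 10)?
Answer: -14729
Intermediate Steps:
B(n) = -½ (B(n) = 1/(-2) = -½)
f(B(13)) - 1*14558 = -171 - 1*14558 = -171 - 14558 = -14729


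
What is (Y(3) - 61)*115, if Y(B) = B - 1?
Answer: -6785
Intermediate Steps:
Y(B) = -1 + B
(Y(3) - 61)*115 = ((-1 + 3) - 61)*115 = (2 - 61)*115 = -59*115 = -6785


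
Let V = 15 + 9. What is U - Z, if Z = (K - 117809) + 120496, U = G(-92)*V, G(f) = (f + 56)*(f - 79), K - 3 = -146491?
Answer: 291545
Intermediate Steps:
K = -146488 (K = 3 - 146491 = -146488)
G(f) = (-79 + f)*(56 + f) (G(f) = (56 + f)*(-79 + f) = (-79 + f)*(56 + f))
V = 24
U = 147744 (U = (-4424 + (-92)² - 23*(-92))*24 = (-4424 + 8464 + 2116)*24 = 6156*24 = 147744)
Z = -143801 (Z = (-146488 - 117809) + 120496 = -264297 + 120496 = -143801)
U - Z = 147744 - 1*(-143801) = 147744 + 143801 = 291545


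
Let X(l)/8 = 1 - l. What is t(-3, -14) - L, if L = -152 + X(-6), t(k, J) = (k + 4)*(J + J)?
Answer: 68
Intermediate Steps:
X(l) = 8 - 8*l (X(l) = 8*(1 - l) = 8 - 8*l)
t(k, J) = 2*J*(4 + k) (t(k, J) = (4 + k)*(2*J) = 2*J*(4 + k))
L = -96 (L = -152 + (8 - 8*(-6)) = -152 + (8 + 48) = -152 + 56 = -96)
t(-3, -14) - L = 2*(-14)*(4 - 3) - 1*(-96) = 2*(-14)*1 + 96 = -28 + 96 = 68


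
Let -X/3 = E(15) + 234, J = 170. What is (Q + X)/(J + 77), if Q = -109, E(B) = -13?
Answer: -772/247 ≈ -3.1255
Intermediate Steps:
X = -663 (X = -3*(-13 + 234) = -3*221 = -663)
(Q + X)/(J + 77) = (-109 - 663)/(170 + 77) = -772/247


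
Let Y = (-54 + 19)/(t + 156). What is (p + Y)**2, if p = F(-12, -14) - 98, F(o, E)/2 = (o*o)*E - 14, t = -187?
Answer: 16605672769/961 ≈ 1.7280e+7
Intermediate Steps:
F(o, E) = -28 + 2*E*o**2 (F(o, E) = 2*((o*o)*E - 14) = 2*(o**2*E - 14) = 2*(E*o**2 - 14) = 2*(-14 + E*o**2) = -28 + 2*E*o**2)
Y = 35/31 (Y = (-54 + 19)/(-187 + 156) = -35/(-31) = -35*(-1/31) = 35/31 ≈ 1.1290)
p = -4158 (p = (-28 + 2*(-14)*(-12)**2) - 98 = (-28 + 2*(-14)*144) - 98 = (-28 - 4032) - 98 = -4060 - 98 = -4158)
(p + Y)**2 = (-4158 + 35/31)**2 = (-128863/31)**2 = 16605672769/961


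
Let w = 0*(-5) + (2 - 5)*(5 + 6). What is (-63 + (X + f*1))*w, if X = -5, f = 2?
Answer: 2178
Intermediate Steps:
w = -33 (w = 0 - 3*11 = 0 - 33 = -33)
(-63 + (X + f*1))*w = (-63 + (-5 + 2*1))*(-33) = (-63 + (-5 + 2))*(-33) = (-63 - 3)*(-33) = -66*(-33) = 2178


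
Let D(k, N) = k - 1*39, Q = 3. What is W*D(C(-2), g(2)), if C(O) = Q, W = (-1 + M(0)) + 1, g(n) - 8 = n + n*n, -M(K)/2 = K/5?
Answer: 0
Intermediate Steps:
M(K) = -2*K/5
g(n) = 8 + n + n² (g(n) = 8 + (n + n*n) = 8 + (n + n²) = 8 + n + n²)
W = 0 (W = (-1 - ⅖*0) + 1 = (-1 + 0) + 1 = -1 + 1 = 0)
C(O) = 3
D(k, N) = -39 + k (D(k, N) = k - 39 = -39 + k)
W*D(C(-2), g(2)) = 0*(-39 + 3) = 0*(-36) = 0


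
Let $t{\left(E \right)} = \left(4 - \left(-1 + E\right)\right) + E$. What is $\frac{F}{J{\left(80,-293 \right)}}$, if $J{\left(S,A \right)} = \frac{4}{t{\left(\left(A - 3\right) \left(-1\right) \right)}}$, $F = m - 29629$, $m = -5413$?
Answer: $- \frac{87605}{2} \approx -43803.0$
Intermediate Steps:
$t{\left(E \right)} = 5$ ($t{\left(E \right)} = \left(5 - E\right) + E = 5$)
$F = -35042$ ($F = -5413 - 29629 = -35042$)
$J{\left(S,A \right)} = \frac{4}{5}$
$\frac{F}{J{\left(80,-293 \right)}} = - \frac{35042}{\frac{4}{5}} = \left(-35042\right) \frac{5}{4} = - \frac{87605}{2}$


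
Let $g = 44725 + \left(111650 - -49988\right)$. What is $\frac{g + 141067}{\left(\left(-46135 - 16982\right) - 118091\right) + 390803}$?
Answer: $\frac{23162}{13973} \approx 1.6576$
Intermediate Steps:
$g = 206363$ ($g = 44725 + \left(111650 + 49988\right) = 44725 + 161638 = 206363$)
$\frac{g + 141067}{\left(\left(-46135 - 16982\right) - 118091\right) + 390803} = \frac{206363 + 141067}{\left(\left(-46135 - 16982\right) - 118091\right) + 390803} = \frac{347430}{\left(-63117 - 118091\right) + 390803} = \frac{347430}{-181208 + 390803} = \frac{347430}{209595} = 347430 \cdot \frac{1}{209595} = \frac{23162}{13973}$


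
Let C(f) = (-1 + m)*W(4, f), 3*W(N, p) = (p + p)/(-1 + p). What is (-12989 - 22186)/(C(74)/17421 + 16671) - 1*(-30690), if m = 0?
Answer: 1951847467648065/63603182381 ≈ 30688.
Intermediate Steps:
W(N, p) = 2*p/(3*(-1 + p)) (W(N, p) = ((p + p)/(-1 + p))/3 = ((2*p)/(-1 + p))/3 = (2*p/(-1 + p))/3 = 2*p/(3*(-1 + p)))
C(f) = -2*f/(3*(-1 + f)) (C(f) = (-1 + 0)*(2*f/(3*(-1 + f))) = -2*f/(3*(-1 + f)))
(-12989 - 22186)/(C(74)/17421 + 16671) - 1*(-30690) = (-12989 - 22186)/(-2*74/(-3 + 3*74)/17421 + 16671) - 1*(-30690) = -35175/(-2*74/(-3 + 222)*(1/17421) + 16671) + 30690 = -35175/(-2*74/219*(1/17421) + 16671) + 30690 = -35175/(-2*74*1/219*(1/17421) + 16671) + 30690 = -35175/(-148/219*1/17421 + 16671) + 30690 = -35175/(-148/3815199 + 16671) + 30690 = -35175/63603182381/3815199 + 30690 = -35175*3815199/63603182381 + 30690 = -134199624825/63603182381 + 30690 = 1951847467648065/63603182381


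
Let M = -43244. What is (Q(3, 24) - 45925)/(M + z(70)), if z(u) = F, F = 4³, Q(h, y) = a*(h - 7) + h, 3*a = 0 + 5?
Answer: 68893/64770 ≈ 1.0637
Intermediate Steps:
a = 5/3 (a = (0 + 5)/3 = (⅓)*5 = 5/3 ≈ 1.6667)
Q(h, y) = -35/3 + 8*h/3 (Q(h, y) = 5*(h - 7)/3 + h = 5*(-7 + h)/3 + h = (-35/3 + 5*h/3) + h = -35/3 + 8*h/3)
F = 64
z(u) = 64
(Q(3, 24) - 45925)/(M + z(70)) = ((-35/3 + (8/3)*3) - 45925)/(-43244 + 64) = ((-35/3 + 8) - 45925)/(-43180) = (-11/3 - 45925)*(-1/43180) = -137786/3*(-1/43180) = 68893/64770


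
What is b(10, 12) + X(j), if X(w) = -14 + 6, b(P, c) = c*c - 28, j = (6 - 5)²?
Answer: 108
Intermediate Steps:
j = 1 (j = 1² = 1)
b(P, c) = -28 + c² (b(P, c) = c² - 28 = -28 + c²)
X(w) = -8
b(10, 12) + X(j) = (-28 + 12²) - 8 = (-28 + 144) - 8 = 116 - 8 = 108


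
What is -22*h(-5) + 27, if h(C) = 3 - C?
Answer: -149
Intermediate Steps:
-22*h(-5) + 27 = -22*(3 - 1*(-5)) + 27 = -22*(3 + 5) + 27 = -22*8 + 27 = -176 + 27 = -149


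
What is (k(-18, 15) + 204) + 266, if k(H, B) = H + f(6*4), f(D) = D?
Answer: 476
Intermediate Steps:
k(H, B) = 24 + H (k(H, B) = H + 6*4 = H + 24 = 24 + H)
(k(-18, 15) + 204) + 266 = ((24 - 18) + 204) + 266 = (6 + 204) + 266 = 210 + 266 = 476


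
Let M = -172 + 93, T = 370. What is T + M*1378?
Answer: -108492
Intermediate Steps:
M = -79
T + M*1378 = 370 - 79*1378 = 370 - 108862 = -108492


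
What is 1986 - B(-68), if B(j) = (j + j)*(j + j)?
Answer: -16510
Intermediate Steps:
B(j) = 4*j**2 (B(j) = (2*j)*(2*j) = 4*j**2)
1986 - B(-68) = 1986 - 4*(-68)**2 = 1986 - 4*4624 = 1986 - 1*18496 = 1986 - 18496 = -16510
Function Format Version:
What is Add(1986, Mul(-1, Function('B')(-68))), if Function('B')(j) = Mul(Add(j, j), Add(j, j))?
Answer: -16510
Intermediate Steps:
Function('B')(j) = Mul(4, Pow(j, 2)) (Function('B')(j) = Mul(Mul(2, j), Mul(2, j)) = Mul(4, Pow(j, 2)))
Add(1986, Mul(-1, Function('B')(-68))) = Add(1986, Mul(-1, Mul(4, Pow(-68, 2)))) = Add(1986, Mul(-1, Mul(4, 4624))) = Add(1986, Mul(-1, 18496)) = Add(1986, -18496) = -16510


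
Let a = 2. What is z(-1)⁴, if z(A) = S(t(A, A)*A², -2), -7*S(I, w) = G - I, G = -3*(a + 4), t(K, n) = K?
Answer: 83521/2401 ≈ 34.786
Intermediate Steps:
G = -18 (G = -3*(2 + 4) = -3*6 = -18)
S(I, w) = 18/7 + I/7 (S(I, w) = -(-18 - I)/7 = 18/7 + I/7)
z(A) = 18/7 + A³/7 (z(A) = 18/7 + (A*A²)/7 = 18/7 + A³/7)
z(-1)⁴ = (18/7 + (⅐)*(-1)³)⁴ = (18/7 + (⅐)*(-1))⁴ = (18/7 - ⅐)⁴ = (17/7)⁴ = 83521/2401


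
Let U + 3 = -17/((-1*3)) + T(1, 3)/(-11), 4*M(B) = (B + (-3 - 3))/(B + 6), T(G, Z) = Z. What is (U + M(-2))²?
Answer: 15625/4356 ≈ 3.5870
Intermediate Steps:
M(B) = (-6 + B)/(4*(6 + B)) (M(B) = ((B + (-3 - 3))/(B + 6))/4 = ((B - 6)/(6 + B))/4 = ((-6 + B)/(6 + B))/4 = (-6 + B)/(4*(6 + B)))
U = 79/33 (U = -3 + (-17/((-1*3)) + 3/(-11)) = -3 + (-17/(-3) + 3*(-1/11)) = -3 + (-17*(-⅓) - 3/11) = -3 + (17/3 - 3/11) = -3 + 178/33 = 79/33 ≈ 2.3939)
(U + M(-2))² = (79/33 + (-6 - 2)/(4*(6 - 2)))² = (79/33 + (¼)*(-8)/4)² = (79/33 + (¼)*(¼)*(-8))² = (79/33 - ½)² = (125/66)² = 15625/4356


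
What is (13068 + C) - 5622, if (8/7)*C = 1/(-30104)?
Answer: 1793235065/240832 ≈ 7446.0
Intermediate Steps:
C = -7/240832 (C = (7/8)/(-30104) = (7/8)*(-1/30104) = -7/240832 ≈ -2.9066e-5)
(13068 + C) - 5622 = (13068 - 7/240832) - 5622 = 3147192569/240832 - 5622 = 1793235065/240832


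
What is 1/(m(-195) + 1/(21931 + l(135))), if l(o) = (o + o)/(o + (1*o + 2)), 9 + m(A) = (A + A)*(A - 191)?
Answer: 2982751/448996490917 ≈ 6.6432e-6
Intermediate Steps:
m(A) = -9 + 2*A*(-191 + A) (m(A) = -9 + (A + A)*(A - 191) = -9 + (2*A)*(-191 + A) = -9 + 2*A*(-191 + A))
l(o) = 2*o/(2 + 2*o) (l(o) = (2*o)/(o + (o + 2)) = (2*o)/(o + (2 + o)) = (2*o)/(2 + 2*o) = 2*o/(2 + 2*o))
1/(m(-195) + 1/(21931 + l(135))) = 1/((-9 - 382*(-195) + 2*(-195)²) + 1/(21931 + 135/(1 + 135))) = 1/((-9 + 74490 + 2*38025) + 1/(21931 + 135/136)) = 1/((-9 + 74490 + 76050) + 1/(21931 + 135*(1/136))) = 1/(150531 + 1/(21931 + 135/136)) = 1/(150531 + 1/(2982751/136)) = 1/(150531 + 136/2982751) = 1/(448996490917/2982751) = 2982751/448996490917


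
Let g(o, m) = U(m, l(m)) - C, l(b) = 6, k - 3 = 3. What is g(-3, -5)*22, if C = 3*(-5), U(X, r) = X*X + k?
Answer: 1012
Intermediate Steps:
k = 6 (k = 3 + 3 = 6)
U(X, r) = 6 + X² (U(X, r) = X*X + 6 = X² + 6 = 6 + X²)
C = -15
g(o, m) = 21 + m² (g(o, m) = (6 + m²) - 1*(-15) = (6 + m²) + 15 = 21 + m²)
g(-3, -5)*22 = (21 + (-5)²)*22 = (21 + 25)*22 = 46*22 = 1012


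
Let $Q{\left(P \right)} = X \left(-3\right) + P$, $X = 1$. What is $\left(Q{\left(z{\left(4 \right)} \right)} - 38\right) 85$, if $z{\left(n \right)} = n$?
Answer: $-3145$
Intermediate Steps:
$Q{\left(P \right)} = -3 + P$ ($Q{\left(P \right)} = 1 \left(-3\right) + P = -3 + P$)
$\left(Q{\left(z{\left(4 \right)} \right)} - 38\right) 85 = \left(\left(-3 + 4\right) - 38\right) 85 = \left(1 - 38\right) 85 = \left(-37\right) 85 = -3145$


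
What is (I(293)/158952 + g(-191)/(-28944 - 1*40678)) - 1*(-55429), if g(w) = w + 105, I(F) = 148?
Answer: 2072324879999/37387014 ≈ 55429.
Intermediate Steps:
g(w) = 105 + w
(I(293)/158952 + g(-191)/(-28944 - 1*40678)) - 1*(-55429) = (148/158952 + (105 - 191)/(-28944 - 1*40678)) - 1*(-55429) = (148*(1/158952) - 86/(-28944 - 40678)) + 55429 = (1/1074 - 86/(-69622)) + 55429 = (1/1074 - 86*(-1/69622)) + 55429 = (1/1074 + 43/34811) + 55429 = 80993/37387014 + 55429 = 2072324879999/37387014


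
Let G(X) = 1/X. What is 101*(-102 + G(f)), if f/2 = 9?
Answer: -185335/18 ≈ -10296.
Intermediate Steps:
f = 18 (f = 2*9 = 18)
101*(-102 + G(f)) = 101*(-102 + 1/18) = 101*(-1835/18) = -185335/18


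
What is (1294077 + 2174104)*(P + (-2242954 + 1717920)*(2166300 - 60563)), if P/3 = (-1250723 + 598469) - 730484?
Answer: -3834378144935253232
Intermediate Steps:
P = -4148214 (P = 3*((-1250723 + 598469) - 730484) = 3*(-652254 - 730484) = 3*(-1382738) = -4148214)
(1294077 + 2174104)*(P + (-2242954 + 1717920)*(2166300 - 60563)) = (1294077 + 2174104)*(-4148214 + (-2242954 + 1717920)*(2166300 - 60563)) = 3468181*(-4148214 - 525034*2105737) = 3468181*(-4148214 - 1105583520058) = 3468181*(-1105587668272) = -3834378144935253232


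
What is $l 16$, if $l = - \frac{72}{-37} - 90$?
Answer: $- \frac{52128}{37} \approx -1408.9$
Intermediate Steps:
$l = - \frac{3258}{37}$ ($l = \left(-72\right) \left(- \frac{1}{37}\right) - 90 = \frac{72}{37} - 90 = - \frac{3258}{37} \approx -88.054$)
$l 16 = \left(- \frac{3258}{37}\right) 16 = - \frac{52128}{37}$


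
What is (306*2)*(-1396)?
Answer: -854352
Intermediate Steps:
(306*2)*(-1396) = 612*(-1396) = -854352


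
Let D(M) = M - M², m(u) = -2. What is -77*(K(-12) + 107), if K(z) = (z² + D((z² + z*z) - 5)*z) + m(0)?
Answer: -73759917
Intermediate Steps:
K(z) = -2 + z² + z*(-5 + 2*z²)*(6 - 2*z²) (K(z) = (z² + (((z² + z*z) - 5)*(1 - ((z² + z*z) - 5)))*z) - 2 = (z² + (((z² + z²) - 5)*(1 - ((z² + z²) - 5)))*z) - 2 = (z² + ((2*z² - 5)*(1 - (2*z² - 5)))*z) - 2 = (z² + ((-5 + 2*z²)*(1 - (-5 + 2*z²)))*z) - 2 = (z² + ((-5 + 2*z²)*(1 + (5 - 2*z²)))*z) - 2 = (z² + ((-5 + 2*z²)*(6 - 2*z²))*z) - 2 = (z² + z*(-5 + 2*z²)*(6 - 2*z²)) - 2 = -2 + z² + z*(-5 + 2*z²)*(6 - 2*z²))
-77*(K(-12) + 107) = -77*((-2 + (-12)² - 30*(-12) - 4*(-12)⁵ + 22*(-12)³) + 107) = -77*((-2 + 144 + 360 - 4*(-248832) + 22*(-1728)) + 107) = -77*((-2 + 144 + 360 + 995328 - 38016) + 107) = -77*(957814 + 107) = -77*957921 = -73759917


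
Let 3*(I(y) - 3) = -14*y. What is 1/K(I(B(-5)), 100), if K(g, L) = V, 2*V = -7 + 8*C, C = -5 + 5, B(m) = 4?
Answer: -2/7 ≈ -0.28571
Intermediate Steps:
I(y) = 3 - 14*y/3 (I(y) = 3 + (-14*y)/3 = 3 - 14*y/3)
C = 0
V = -7/2 (V = (-7 + 8*0)/2 = (-7 + 0)/2 = (½)*(-7) = -7/2 ≈ -3.5000)
K(g, L) = -7/2
1/K(I(B(-5)), 100) = 1/(-7/2) = -2/7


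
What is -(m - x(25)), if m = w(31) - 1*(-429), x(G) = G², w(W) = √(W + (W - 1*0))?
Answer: 196 - √62 ≈ 188.13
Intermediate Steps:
w(W) = √2*√W (w(W) = √(W + (W + 0)) = √(W + W) = √(2*W) = √2*√W)
m = 429 + √62 (m = √2*√31 - 1*(-429) = √62 + 429 = 429 + √62 ≈ 436.87)
-(m - x(25)) = -((429 + √62) - 1*25²) = -((429 + √62) - 1*625) = -((429 + √62) - 625) = -(-196 + √62) = 196 - √62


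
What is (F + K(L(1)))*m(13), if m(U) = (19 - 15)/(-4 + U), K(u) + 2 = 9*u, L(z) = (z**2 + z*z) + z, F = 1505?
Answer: 680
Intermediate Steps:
L(z) = z + 2*z**2 (L(z) = (z**2 + z**2) + z = 2*z**2 + z = z + 2*z**2)
K(u) = -2 + 9*u
m(U) = 4/(-4 + U)
(F + K(L(1)))*m(13) = (1505 + (-2 + 9*(1*(1 + 2*1))))*(4/(-4 + 13)) = (1505 + (-2 + 9*(1*(1 + 2))))*(4/9) = (1505 + (-2 + 9*(1*3)))*(4*(1/9)) = (1505 + (-2 + 9*3))*(4/9) = (1505 + (-2 + 27))*(4/9) = (1505 + 25)*(4/9) = 1530*(4/9) = 680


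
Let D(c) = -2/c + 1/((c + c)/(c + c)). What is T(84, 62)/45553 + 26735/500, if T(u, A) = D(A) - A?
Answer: 7550539421/141214300 ≈ 53.469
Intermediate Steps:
D(c) = 1 - 2/c (D(c) = -2/c + 1/((2*c)/((2*c))) = -2/c + 1/((2*c)*(1/(2*c))) = -2/c + 1/1 = -2/c + 1*1 = -2/c + 1 = 1 - 2/c)
T(u, A) = -A + (-2 + A)/A (T(u, A) = (-2 + A)/A - A = -A + (-2 + A)/A)
T(84, 62)/45553 + 26735/500 = (1 - 1*62 - 2/62)/45553 + 26735/500 = (1 - 62 - 2*1/62)*(1/45553) + 26735*(1/500) = (1 - 62 - 1/31)*(1/45553) + 5347/100 = -1892/31*1/45553 + 5347/100 = -1892/1412143 + 5347/100 = 7550539421/141214300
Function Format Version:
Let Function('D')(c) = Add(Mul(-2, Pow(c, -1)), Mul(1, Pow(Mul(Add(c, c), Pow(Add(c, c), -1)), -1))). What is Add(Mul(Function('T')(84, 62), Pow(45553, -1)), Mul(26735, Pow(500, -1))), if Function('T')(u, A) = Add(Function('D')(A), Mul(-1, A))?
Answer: Rational(7550539421, 141214300) ≈ 53.469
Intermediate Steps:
Function('D')(c) = Add(1, Mul(-2, Pow(c, -1))) (Function('D')(c) = Add(Mul(-2, Pow(c, -1)), Mul(1, Pow(Mul(Mul(2, c), Pow(Mul(2, c), -1)), -1))) = Add(Mul(-2, Pow(c, -1)), Mul(1, Pow(Mul(Mul(2, c), Mul(Rational(1, 2), Pow(c, -1))), -1))) = Add(Mul(-2, Pow(c, -1)), Mul(1, Pow(1, -1))) = Add(Mul(-2, Pow(c, -1)), Mul(1, 1)) = Add(Mul(-2, Pow(c, -1)), 1) = Add(1, Mul(-2, Pow(c, -1))))
Function('T')(u, A) = Add(Mul(-1, A), Mul(Pow(A, -1), Add(-2, A))) (Function('T')(u, A) = Add(Mul(Pow(A, -1), Add(-2, A)), Mul(-1, A)) = Add(Mul(-1, A), Mul(Pow(A, -1), Add(-2, A))))
Add(Mul(Function('T')(84, 62), Pow(45553, -1)), Mul(26735, Pow(500, -1))) = Add(Mul(Add(1, Mul(-1, 62), Mul(-2, Pow(62, -1))), Pow(45553, -1)), Mul(26735, Pow(500, -1))) = Add(Mul(Add(1, -62, Mul(-2, Rational(1, 62))), Rational(1, 45553)), Mul(26735, Rational(1, 500))) = Add(Mul(Add(1, -62, Rational(-1, 31)), Rational(1, 45553)), Rational(5347, 100)) = Add(Mul(Rational(-1892, 31), Rational(1, 45553)), Rational(5347, 100)) = Add(Rational(-1892, 1412143), Rational(5347, 100)) = Rational(7550539421, 141214300)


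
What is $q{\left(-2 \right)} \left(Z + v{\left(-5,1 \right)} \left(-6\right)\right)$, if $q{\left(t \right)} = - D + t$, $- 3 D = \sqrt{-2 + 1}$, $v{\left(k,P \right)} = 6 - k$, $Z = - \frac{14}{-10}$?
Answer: $\frac{646}{5} - \frac{323 i}{15} \approx 129.2 - 21.533 i$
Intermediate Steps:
$Z = \frac{7}{5}$ ($Z = \left(-14\right) \left(- \frac{1}{10}\right) = \frac{7}{5} \approx 1.4$)
$D = - \frac{i}{3}$ ($D = - \frac{\sqrt{-2 + 1}}{3} = - \frac{\sqrt{-1}}{3} = - \frac{i}{3} \approx - 0.33333 i$)
$q{\left(t \right)} = t + \frac{i}{3}$ ($q{\left(t \right)} = - \frac{\left(-1\right) i}{3} + t = \frac{i}{3} + t = t + \frac{i}{3}$)
$q{\left(-2 \right)} \left(Z + v{\left(-5,1 \right)} \left(-6\right)\right) = \left(-2 + \frac{i}{3}\right) \left(\frac{7}{5} + \left(6 - -5\right) \left(-6\right)\right) = \left(-2 + \frac{i}{3}\right) \left(\frac{7}{5} + \left(6 + 5\right) \left(-6\right)\right) = \left(-2 + \frac{i}{3}\right) \left(\frac{7}{5} + 11 \left(-6\right)\right) = \left(-2 + \frac{i}{3}\right) \left(\frac{7}{5} - 66\right) = \left(-2 + \frac{i}{3}\right) \left(- \frac{323}{5}\right) = \frac{646}{5} - \frac{323 i}{15}$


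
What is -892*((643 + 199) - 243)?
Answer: -534308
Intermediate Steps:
-892*((643 + 199) - 243) = -892*(842 - 243) = -892*599 = -534308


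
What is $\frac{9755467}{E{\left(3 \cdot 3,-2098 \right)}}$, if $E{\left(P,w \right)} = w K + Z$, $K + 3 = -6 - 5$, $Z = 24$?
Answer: $\frac{9755467}{29396} \approx 331.86$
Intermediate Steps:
$K = -14$ ($K = -3 - 11 = -14$)
$E{\left(P,w \right)} = 24 - 14 w$ ($E{\left(P,w \right)} = w \left(-14\right) + 24 = - 14 w + 24 = 24 - 14 w$)
$\frac{9755467}{E{\left(3 \cdot 3,-2098 \right)}} = \frac{9755467}{24 - -29372} = \frac{9755467}{24 + 29372} = \frac{9755467}{29396}$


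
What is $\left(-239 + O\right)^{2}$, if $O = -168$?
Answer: $165649$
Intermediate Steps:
$\left(-239 + O\right)^{2} = \left(-239 - 168\right)^{2} = \left(-407\right)^{2} = 165649$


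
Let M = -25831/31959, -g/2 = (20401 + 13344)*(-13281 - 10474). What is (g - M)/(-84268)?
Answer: -51237466202881/2693121012 ≈ -19025.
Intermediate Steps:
g = 1603224950 (g = -2*(20401 + 13344)*(-13281 - 10474) = -67490*(-23755) = -2*(-801612475) = 1603224950)
M = -25831/31959 (M = -25831*1/31959 = -25831/31959 ≈ -0.80825)
(g - M)/(-84268) = (1603224950 - 1*(-25831/31959))/(-84268) = (1603224950 + 25831/31959)*(-1/84268) = (51237466202881/31959)*(-1/84268) = -51237466202881/2693121012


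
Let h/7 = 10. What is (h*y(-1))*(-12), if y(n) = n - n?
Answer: 0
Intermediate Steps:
y(n) = 0
h = 70 (h = 7*10 = 70)
(h*y(-1))*(-12) = (70*0)*(-12) = 0*(-12) = 0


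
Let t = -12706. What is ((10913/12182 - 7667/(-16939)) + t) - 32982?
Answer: -9427481573123/206350898 ≈ -45687.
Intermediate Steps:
((10913/12182 - 7667/(-16939)) + t) - 32982 = ((10913/12182 - 7667/(-16939)) - 12706) - 32982 = ((10913*(1/12182) - 7667*(-1/16939)) - 12706) - 32982 = ((10913/12182 + 7667/16939) - 12706) - 32982 = (278254701/206350898 - 12706) - 32982 = -2621616255287/206350898 - 32982 = -9427481573123/206350898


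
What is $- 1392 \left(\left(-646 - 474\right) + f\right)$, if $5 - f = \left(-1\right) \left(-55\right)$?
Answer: $1628640$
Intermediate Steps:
$f = -50$ ($f = 5 - \left(-1\right) \left(-55\right) = 5 - 55 = -50$)
$- 1392 \left(\left(-646 - 474\right) + f\right) = - 1392 \left(\left(-646 - 474\right) - 50\right) = - 1392 \left(-1120 - 50\right) = \left(-1392\right) \left(-1170\right) = 1628640$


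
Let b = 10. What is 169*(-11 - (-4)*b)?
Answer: 4901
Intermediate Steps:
169*(-11 - (-4)*b) = 169*(-11 - (-4)*10) = 169*(-11 - 1*(-40)) = 169*(-11 + 40) = 169*29 = 4901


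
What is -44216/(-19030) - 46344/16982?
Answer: -32762552/80791865 ≈ -0.40552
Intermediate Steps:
-44216/(-19030) - 46344/16982 = -44216*(-1/19030) - 46344*1/16982 = 22108/9515 - 23172/8491 = -32762552/80791865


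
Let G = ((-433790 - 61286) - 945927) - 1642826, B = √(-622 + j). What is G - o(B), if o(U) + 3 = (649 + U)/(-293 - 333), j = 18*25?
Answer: -1930474427/626 + I*√43/313 ≈ -3.0838e+6 + 0.02095*I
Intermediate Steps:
j = 450
B = 2*I*√43 (B = √(-622 + 450) = √(-172) = 2*I*√43 ≈ 13.115*I)
o(U) = -2527/626 - U/626 (o(U) = -3 + (649 + U)/(-293 - 333) = -3 + (649 + U)/(-626) = -3 + (649 + U)*(-1/626) = -3 + (-649/626 - U/626) = -2527/626 - U/626)
G = -3083829 (G = (-495076 - 945927) - 1642826 = -1441003 - 1642826 = -3083829)
G - o(B) = -3083829 - (-2527/626 - I*√43/313) = -3083829 + (2527/626 + I*√43/313) = -1930474427/626 + I*√43/313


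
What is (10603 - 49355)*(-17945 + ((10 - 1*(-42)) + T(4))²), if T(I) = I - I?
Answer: 590619232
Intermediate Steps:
T(I) = 0
(10603 - 49355)*(-17945 + ((10 - 1*(-42)) + T(4))²) = (10603 - 49355)*(-17945 + ((10 - 1*(-42)) + 0)²) = -38752*(-17945 + ((10 + 42) + 0)²) = -38752*(-17945 + (52 + 0)²) = -38752*(-17945 + 52²) = -38752*(-17945 + 2704) = -38752*(-15241) = 590619232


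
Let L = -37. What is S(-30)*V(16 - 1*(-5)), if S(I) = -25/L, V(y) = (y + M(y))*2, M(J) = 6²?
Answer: 2850/37 ≈ 77.027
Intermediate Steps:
M(J) = 36
V(y) = 72 + 2*y (V(y) = (y + 36)*2 = (36 + y)*2 = 72 + 2*y)
S(I) = 25/37 (S(I) = -25/(-37) = -25*(-1/37) = 25/37)
S(-30)*V(16 - 1*(-5)) = 25*(72 + 2*(16 - 1*(-5)))/37 = 25*(72 + 2*(16 + 5))/37 = 25*(72 + 2*21)/37 = 25*(72 + 42)/37 = (25/37)*114 = 2850/37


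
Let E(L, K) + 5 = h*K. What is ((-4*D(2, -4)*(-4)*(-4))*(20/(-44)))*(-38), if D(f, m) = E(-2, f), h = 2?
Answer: 12160/11 ≈ 1105.5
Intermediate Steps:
E(L, K) = -5 + 2*K
D(f, m) = -5 + 2*f
((-4*D(2, -4)*(-4)*(-4))*(20/(-44)))*(-38) = ((-4*(-5 + 2*2)*(-4)*(-4))*(20/(-44)))*(-38) = ((-4*(-5 + 4)*(-4)*(-4))*(20*(-1/44)))*(-38) = (-4*(-1*(-4))*(-4)*(-5/11))*(-38) = (-16*(-4)*(-5/11))*(-38) = (-4*(-16)*(-5/11))*(-38) = (64*(-5/11))*(-38) = -320/11*(-38) = 12160/11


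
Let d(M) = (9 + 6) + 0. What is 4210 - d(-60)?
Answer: 4195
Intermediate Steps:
d(M) = 15 (d(M) = 15 + 0 = 15)
4210 - d(-60) = 4210 - 1*15 = 4210 - 15 = 4195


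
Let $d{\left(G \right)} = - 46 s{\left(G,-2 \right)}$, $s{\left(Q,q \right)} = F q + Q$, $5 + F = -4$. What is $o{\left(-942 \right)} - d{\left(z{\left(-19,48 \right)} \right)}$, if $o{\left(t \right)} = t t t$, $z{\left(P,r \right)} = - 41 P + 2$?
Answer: $-835860134$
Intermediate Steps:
$F = -9$ ($F = -5 - 4 = -9$)
$z{\left(P,r \right)} = 2 - 41 P$
$s{\left(Q,q \right)} = Q - 9 q$ ($s{\left(Q,q \right)} = - 9 q + Q = Q - 9 q$)
$d{\left(G \right)} = -828 - 46 G$ ($d{\left(G \right)} = - 46 \left(G - -18\right) = - 46 \left(G + 18\right) = - 46 \left(18 + G\right) = -828 - 46 G$)
$o{\left(t \right)} = t^{3}$ ($o{\left(t \right)} = t^{2} t = t^{3}$)
$o{\left(-942 \right)} - d{\left(z{\left(-19,48 \right)} \right)} = \left(-942\right)^{3} - \left(-828 - 46 \left(2 - -779\right)\right) = -835896888 - \left(-828 - 46 \left(2 + 779\right)\right) = -835896888 - \left(-828 - 35926\right) = -835896888 - -36754 = -835896888 + 36754 = -835860134$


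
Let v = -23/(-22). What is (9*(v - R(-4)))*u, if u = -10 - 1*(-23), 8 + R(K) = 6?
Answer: 7839/22 ≈ 356.32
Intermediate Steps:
R(K) = -2 (R(K) = -8 + 6 = -2)
u = 13 (u = -10 + 23 = 13)
v = 23/22 (v = -23*(-1/22) = 23/22 ≈ 1.0455)
(9*(v - R(-4)))*u = (9*(23/22 - 1*(-2)))*13 = (9*(23/22 + 2))*13 = (9*(67/22))*13 = (603/22)*13 = 7839/22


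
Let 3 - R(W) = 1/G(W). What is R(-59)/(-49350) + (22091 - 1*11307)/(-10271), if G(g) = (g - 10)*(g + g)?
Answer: -173333804239/165078675468 ≈ -1.0500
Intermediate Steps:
G(g) = 2*g*(-10 + g) (G(g) = (-10 + g)*(2*g) = 2*g*(-10 + g))
R(W) = 3 - 1/(2*W*(-10 + W))
R(-59)/(-49350) + (22091 - 1*11307)/(-10271) = ((1/2)*(-1 + 6*(-59)*(-10 - 59))/(-59*(-10 - 59)))/(-49350) + (22091 - 1*11307)/(-10271) = ((1/2)*(-1/59)*(-1 + 6*(-59)*(-69))/(-69))*(-1/49350) + (22091 - 11307)*(-1/10271) = ((1/2)*(-1/59)*(-1/69)*(-1 + 24426))*(-1/49350) + 10784*(-1/10271) = ((1/2)*(-1/59)*(-1/69)*24425)*(-1/49350) - 10784/10271 = (24425/8142)*(-1/49350) - 10784/10271 = -977/16072308 - 10784/10271 = -173333804239/165078675468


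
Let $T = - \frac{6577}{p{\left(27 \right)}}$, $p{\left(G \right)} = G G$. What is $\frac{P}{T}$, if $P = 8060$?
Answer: $- \frac{5875740}{6577} \approx -893.38$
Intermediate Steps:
$p{\left(G \right)} = G^{2}$
$T = - \frac{6577}{729}$ ($T = - \frac{6577}{27^{2}} = - \frac{6577}{729} \approx -9.0219$)
$\frac{P}{T} = \frac{8060}{- \frac{6577}{729}} = 8060 \left(- \frac{729}{6577}\right) = - \frac{5875740}{6577}$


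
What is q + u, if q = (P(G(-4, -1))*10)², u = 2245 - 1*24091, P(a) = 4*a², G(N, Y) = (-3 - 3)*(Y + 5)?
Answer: 530819754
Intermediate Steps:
G(N, Y) = -30 - 6*Y (G(N, Y) = -6*(5 + Y) = -30 - 6*Y)
u = -21846 (u = 2245 - 24091 = -21846)
q = 530841600 (q = ((4*(-30 - 6*(-1))²)*10)² = ((4*(-30 + 6)²)*10)² = ((4*(-24)²)*10)² = ((4*576)*10)² = (2304*10)² = 23040² = 530841600)
q + u = 530841600 - 21846 = 530819754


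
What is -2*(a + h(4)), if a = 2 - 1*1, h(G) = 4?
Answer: -10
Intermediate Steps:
a = 1 (a = 2 - 1 = 1)
-2*(a + h(4)) = -2*(1 + 4) = -2*5 = -10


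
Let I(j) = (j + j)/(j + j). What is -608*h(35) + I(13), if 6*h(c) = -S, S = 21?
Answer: 2129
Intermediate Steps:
I(j) = 1 (I(j) = (2*j)/((2*j)) = (2*j)*(1/(2*j)) = 1)
h(c) = -7/2 (h(c) = (-1*21)/6 = (⅙)*(-21) = -7/2)
-608*h(35) + I(13) = -608*(-7/2) + 1 = 2128 + 1 = 2129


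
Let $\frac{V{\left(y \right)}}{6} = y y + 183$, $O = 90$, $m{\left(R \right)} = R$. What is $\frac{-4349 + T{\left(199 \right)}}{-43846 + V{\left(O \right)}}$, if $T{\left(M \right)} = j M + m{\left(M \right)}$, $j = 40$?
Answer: $\frac{1905}{2926} \approx 0.65106$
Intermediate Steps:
$T{\left(M \right)} = 41 M$ ($T{\left(M \right)} = 40 M + M = 41 M$)
$V{\left(y \right)} = 1098 + 6 y^{2}$ ($V{\left(y \right)} = 6 \left(y y + 183\right) = 6 \left(y^{2} + 183\right) = 6 \left(183 + y^{2}\right) = 1098 + 6 y^{2}$)
$\frac{-4349 + T{\left(199 \right)}}{-43846 + V{\left(O \right)}} = \frac{-4349 + 41 \cdot 199}{-43846 + \left(1098 + 6 \cdot 90^{2}\right)} = \frac{-4349 + 8159}{-43846 + \left(1098 + 6 \cdot 8100\right)} = \frac{3810}{-43846 + \left(1098 + 48600\right)} = \frac{3810}{-43846 + 49698} = \frac{3810}{5852} = 3810 \cdot \frac{1}{5852} = \frac{1905}{2926}$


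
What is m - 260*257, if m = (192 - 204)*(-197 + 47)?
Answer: -65020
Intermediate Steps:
m = 1800 (m = -12*(-150) = 1800)
m - 260*257 = 1800 - 260*257 = 1800 - 66820 = -65020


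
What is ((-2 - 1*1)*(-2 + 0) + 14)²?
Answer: 400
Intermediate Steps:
((-2 - 1*1)*(-2 + 0) + 14)² = ((-2 - 1)*(-2) + 14)² = (-3*(-2) + 14)² = (6 + 14)² = 20² = 400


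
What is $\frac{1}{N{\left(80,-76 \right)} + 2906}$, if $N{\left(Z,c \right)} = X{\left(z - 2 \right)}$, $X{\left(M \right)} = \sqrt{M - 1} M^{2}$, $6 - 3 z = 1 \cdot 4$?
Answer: $\frac{353079}{1026048470} - \frac{36 i \sqrt{21}}{513024235} \approx 0.00034412 - 3.2157 \cdot 10^{-7} i$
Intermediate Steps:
$z = \frac{2}{3}$ ($z = 2 - \frac{1 \cdot 4}{3} = 2 - \frac{4}{3} = \frac{2}{3} \approx 0.66667$)
$X{\left(M \right)} = M^{2} \sqrt{-1 + M}$ ($X{\left(M \right)} = \sqrt{-1 + M} M^{2} = M^{2} \sqrt{-1 + M}$)
$N{\left(Z,c \right)} = \frac{16 i \sqrt{21}}{27}$ ($N{\left(Z,c \right)} = \left(\frac{2}{3} - 2\right)^{2} \sqrt{-1 + \left(\frac{2}{3} - 2\right)} = \left(- \frac{4}{3}\right)^{2} \sqrt{-1 - \frac{4}{3}} = \frac{16 \sqrt{- \frac{7}{3}}}{9} = \frac{16 \frac{i \sqrt{21}}{3}}{9} = \frac{16 i \sqrt{21}}{27}$)
$\frac{1}{N{\left(80,-76 \right)} + 2906} = \frac{1}{\frac{16 i \sqrt{21}}{27} + 2906} = \frac{1}{2906 + \frac{16 i \sqrt{21}}{27}}$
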